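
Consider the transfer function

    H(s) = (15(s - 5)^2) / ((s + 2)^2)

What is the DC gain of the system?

At s = 0 each factor (s + a) contributes a and each (s^2 + bs + c) contributes c.
H(0) = 15·(-5) · (-5) / ((2) · (2)) = 375/4 = 375/4.

H(0) = 375/4 ≈ 93.75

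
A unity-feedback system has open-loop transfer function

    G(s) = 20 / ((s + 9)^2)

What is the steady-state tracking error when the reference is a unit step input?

e_ss = 0.8020

G(s) has no poles at the origin.
This is a Type 0 system. Kp = lim_{s→0} G(s) = 20/81.
e_ss = 1/(1 + Kp) = 1/(1 + 20/81) = 81/101 ≈ 0.8020.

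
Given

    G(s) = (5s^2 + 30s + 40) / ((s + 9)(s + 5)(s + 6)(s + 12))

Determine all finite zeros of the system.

Set the numerator to zero: 5s^2 + 30s + 40 = 0, i.e. 5·(s^2 + 6s + 8) = 0.
Factoring: (s + 2)(s + 4) = 0.

s = -2, -4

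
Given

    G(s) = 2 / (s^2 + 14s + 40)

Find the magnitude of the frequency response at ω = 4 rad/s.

Substitute s = j4: numerator = 2, denominator = 24 + j56.
|G(j4)| = |2| / |24 + j56| = 2 / 60.926 ≈ 0.03283.

|G(j4)| ≈ 0.03283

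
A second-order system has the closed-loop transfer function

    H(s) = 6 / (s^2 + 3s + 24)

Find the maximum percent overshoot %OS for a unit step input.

%OS ≈ 36.4%

Comparing s^2 + 3s + 24 to s^2 + 2ζωₙs + ωₙ²: ωₙ = √24 ≈ 4.899 rad/s and ζ = 3/(2·√24) ≈ 0.3062.
%OS = 100·exp(−πζ/√(1−ζ²)) = 100·exp(−π·0.3062/√(1−0.3062²)) ≈ 36.4%.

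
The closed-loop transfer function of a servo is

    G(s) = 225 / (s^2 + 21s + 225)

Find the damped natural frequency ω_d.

Comparing s^2 + 21s + 225 to s^2 + 2ζωₙs + ωₙ²: ωₙ = 15 rad/s and ζ = 21/(2·15) = 0.7.
ζωₙ = 21/2 = 10.5, so ω_d = ωₙ√(1−ζ²) = √(ωₙ² − (ζωₙ)²) = √(225 − 10.5²) = √114.75 ≈ 10.71 rad/s.

ω_d ≈ 10.71 rad/s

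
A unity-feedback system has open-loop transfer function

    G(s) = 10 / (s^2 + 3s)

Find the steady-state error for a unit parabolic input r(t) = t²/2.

e_ss = ∞

G(s) has one pole at the origin.
This is a Type 1 system; Ka = lim_{s→0} s^2·G(s) = 0, so the steady-state error for a parabola input is infinite.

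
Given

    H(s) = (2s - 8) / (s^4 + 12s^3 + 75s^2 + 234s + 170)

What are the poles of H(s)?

s = -3 + 5j, -3 - 5j, -1, -5

The poles are the roots of the denominator s^4 + 12s^3 + 75s^2 + 234s + 170 = 0.
Trying s = -1: the polynomial evaluates to 0, so (s + 1) is a factor.
Dividing out leaves s^3 + 11s^2 + 64s + 170 = 0.
This factors further as (s^2 + 6s + 34)(s + 5) = 0.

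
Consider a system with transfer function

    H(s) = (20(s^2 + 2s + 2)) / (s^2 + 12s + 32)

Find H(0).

Set s = 0: H(0) = (40) / (32) = 5/4.

H(0) = 5/4 ≈ 1.250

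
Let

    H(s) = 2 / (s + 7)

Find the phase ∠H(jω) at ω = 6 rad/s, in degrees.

∠H(j6) ≈ -40.60°

At s = j6: numerator = 2, denominator = 7 + j6.
∠H = ∠num − ∠den = 0° − (40.601°) = -40.60°.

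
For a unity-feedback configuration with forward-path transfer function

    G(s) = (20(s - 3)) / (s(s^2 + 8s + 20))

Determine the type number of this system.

Type 1

The denominator has 1 factor of s at the origin (free integrator), so this is a Type 1 system.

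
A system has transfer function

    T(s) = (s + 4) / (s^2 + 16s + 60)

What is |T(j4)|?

Substitute s = j4: numerator = 4 + j4, denominator = 44 + j64.
|T(j4)| = |4 + j4| / |44 + j64| = 5.6569 / 77.666 ≈ 0.07284.

|T(j4)| ≈ 0.07284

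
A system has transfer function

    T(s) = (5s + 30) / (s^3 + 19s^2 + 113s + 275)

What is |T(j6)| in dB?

Substitute s = j6: numerator = 30 + j30, denominator = -409 + j462.
|T(j6)| = |30 + j30| / |-409 + j462| = 42.426 / 617.03 ≈ 0.06876.
In decibels: 20·log₁₀(0.06876) ≈ -23.3 dB.

|T(j6)|_dB ≈ -23.3 dB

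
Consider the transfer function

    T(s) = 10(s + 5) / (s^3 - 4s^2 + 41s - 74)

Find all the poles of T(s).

The poles are the roots of the denominator s^3 - 4s^2 + 41s - 74 = 0.
Trying s = 2: the polynomial evaluates to 0, so (s - 2) is a factor.
Dividing out leaves s^2 - 2s + 37 = 0.
The quadratic formula then gives s = 1 ± 6j.

s = 1 + 6j, 1 - 6j, 2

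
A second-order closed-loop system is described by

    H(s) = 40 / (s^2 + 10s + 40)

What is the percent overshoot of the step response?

%OS ≈ 1.73%

Comparing s^2 + 10s + 40 to s^2 + 2ζωₙs + ωₙ²: ωₙ = √40 ≈ 6.325 rad/s and ζ = 10/(2·√40) ≈ 0.7906.
%OS = 100·exp(−πζ/√(1−ζ²)) = 100·exp(−π·0.7906/√(1−0.7906²)) ≈ 1.73%.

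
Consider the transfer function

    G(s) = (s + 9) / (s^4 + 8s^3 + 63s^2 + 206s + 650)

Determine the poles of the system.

s = -3 + 4j, -3 - 4j, -1 + 5j, -1 - 5j

The poles are the roots of the denominator s^4 + 8s^3 + 63s^2 + 206s + 650 = 0.
No real roots exist; factor into two real quadratics: (s^2 + 6s + 25)(s^2 + 2s + 26) = 0.
Each quadratic gives a conjugate pair via the quadratic formula.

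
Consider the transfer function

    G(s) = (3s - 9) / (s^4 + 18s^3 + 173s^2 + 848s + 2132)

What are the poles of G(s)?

s = -4 + 6j, -4 - 6j, -5 + 4j, -5 - 4j

The poles are the roots of the denominator s^4 + 18s^3 + 173s^2 + 848s + 2132 = 0.
No real roots exist; factor into two real quadratics: (s^2 + 8s + 52)(s^2 + 10s + 41) = 0.
Each quadratic gives a conjugate pair via the quadratic formula.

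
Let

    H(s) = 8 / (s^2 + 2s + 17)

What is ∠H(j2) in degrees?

∠H(j2) ≈ -17.10°

At s = j2: numerator = 8, denominator = 13 + j4.
∠H = ∠num − ∠den = 0° − (17.103°) = -17.10°.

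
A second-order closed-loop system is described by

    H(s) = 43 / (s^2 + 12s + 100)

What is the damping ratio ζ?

Compare the denominator to the standard form s^2 + 2ζωₙs + ωₙ².
ωₙ² = 100, so ωₙ = 10 rad/s.
2ζωₙ = 12, so ζ = 12/(2·10) = 0.6.

ζ = 0.6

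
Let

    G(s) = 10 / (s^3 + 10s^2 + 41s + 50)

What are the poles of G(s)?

The poles are the roots of the denominator s^3 + 10s^2 + 41s + 50 = 0.
Trying s = -2: the polynomial evaluates to 0, so (s + 2) is a factor.
Dividing out leaves s^2 + 8s + 25 = 0.
The quadratic formula then gives s = -4 ± 3j.

s = -4 + 3j, -4 - 3j, -2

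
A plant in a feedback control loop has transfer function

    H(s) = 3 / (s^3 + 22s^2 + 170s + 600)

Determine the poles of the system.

s = -12, -5 ± 5j

The poles are the roots of the denominator s^3 + 22s^2 + 170s + 600 = 0.
Trying s = -12: the polynomial evaluates to 0, so (s + 12) is a factor.
Dividing out leaves s^2 + 10s + 50 = 0.
The quadratic formula then gives s = -5 ± 5j.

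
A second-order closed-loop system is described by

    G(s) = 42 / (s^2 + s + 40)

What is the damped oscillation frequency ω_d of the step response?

ω_d ≈ 6.305 rad/s

Comparing s^2 + s + 40 to s^2 + 2ζωₙs + ωₙ²: ωₙ = √40 ≈ 6.325 rad/s and ζ = 1/(2·√40) ≈ 0.07906.
ζωₙ = 1/2 = 0.5, so ω_d = ωₙ√(1−ζ²) = √(ωₙ² − (ζωₙ)²) = √(40 − 0.5²) = √39.75 ≈ 6.305 rad/s.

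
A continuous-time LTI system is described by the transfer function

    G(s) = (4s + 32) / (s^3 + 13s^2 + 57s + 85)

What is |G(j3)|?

Substitute s = j3: numerator = 32 + j12, denominator = -32 + j144.
|G(j3)| = |32 + j12| / |-32 + j144| = 34.176 / 147.51 ≈ 0.2317.

|G(j3)| ≈ 0.2317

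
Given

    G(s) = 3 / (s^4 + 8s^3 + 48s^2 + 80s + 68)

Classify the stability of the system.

stable

The denominator s^4 + 8s^3 + 48s^2 + 80s + 68 factors as (s^2 + 6s + 34)(s^2 + 2s + 2), giving poles at s = -3 ± 5j, -1 ± j.
Since all poles lie strictly in the left half-plane, the system is stable.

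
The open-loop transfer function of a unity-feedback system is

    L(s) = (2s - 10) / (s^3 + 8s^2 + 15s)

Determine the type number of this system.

Type 1

Factor s from the denominator: s^3 + 8s^2 + 15s = s·(s^2 + 8s + 15).
There is 1 pole at the origin, so the system is Type 1.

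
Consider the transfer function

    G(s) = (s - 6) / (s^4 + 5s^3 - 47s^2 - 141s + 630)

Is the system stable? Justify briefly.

unstable

The denominator s^4 + 5s^3 - 47s^2 - 141s + 630 factors as (s - 5)(s + 7)(s - 3)(s + 6), giving poles at s = 5, -7, 3, -6.
Since the pole(s) at s = 5, 3 lie in the right half-plane, the system is unstable.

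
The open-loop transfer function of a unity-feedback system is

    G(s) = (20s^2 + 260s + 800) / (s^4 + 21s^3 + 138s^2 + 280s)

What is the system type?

Type 1

Factor s from the denominator: s^4 + 21s^3 + 138s^2 + 280s = s·(s^3 + 21s^2 + 138s + 280).
There is 1 pole at the origin, so the system is Type 1.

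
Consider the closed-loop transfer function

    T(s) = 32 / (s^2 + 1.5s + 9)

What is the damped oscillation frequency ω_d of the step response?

Comparing s^2 + 1.5s + 9 to s^2 + 2ζωₙs + ωₙ²: ωₙ = 3 rad/s and ζ = 1.5/(2·3) = 0.25.
ζωₙ = 1.5/2 = 0.75, so ω_d = ωₙ√(1−ζ²) = √(ωₙ² − (ζωₙ)²) = √(9 − 0.75²) = √8.4375 ≈ 2.905 rad/s.

ω_d ≈ 2.905 rad/s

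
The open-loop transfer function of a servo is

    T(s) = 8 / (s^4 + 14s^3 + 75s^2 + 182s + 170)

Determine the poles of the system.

s = -4 + j, -4 - j, -3 + j, -3 - j

The poles are the roots of the denominator s^4 + 14s^3 + 75s^2 + 182s + 170 = 0.
No real roots exist; factor into two real quadratics: (s^2 + 8s + 17)(s^2 + 6s + 10) = 0.
Each quadratic gives a conjugate pair via the quadratic formula.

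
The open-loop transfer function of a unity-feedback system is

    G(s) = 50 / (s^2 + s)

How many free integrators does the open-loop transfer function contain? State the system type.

Type 1

Factor s from the denominator: s^2 + s = s·(s + 1).
There is 1 pole at the origin, so the system is Type 1.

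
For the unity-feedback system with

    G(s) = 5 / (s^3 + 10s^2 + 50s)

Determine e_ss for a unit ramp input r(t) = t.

e_ss = 10

G(s) has one pole at the origin.
This is a Type 1 system. Kv = lim_{s→0} s·G(s) = 5/50 = 1/10.
e_ss = 1/Kv = 1/(1/10) = 10.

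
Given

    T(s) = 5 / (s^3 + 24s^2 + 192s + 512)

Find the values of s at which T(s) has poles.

s = -8, -8, -8

The poles are the roots of the denominator s^3 + 24s^2 + 192s + 512 = 0.
Trying s = -8: the polynomial evaluates to 0, so (s + 8) is a factor.
Dividing out leaves s^2 + 16s + 64 = 0.
Factoring the quadratic: (s + 8)^2 = 0.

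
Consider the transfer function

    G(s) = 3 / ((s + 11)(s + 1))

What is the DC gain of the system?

At s = 0 each factor (s + a) contributes a and each (s^2 + bs + c) contributes c.
G(0) = 3·1 / ((11) · (1)) = 3/11 = 3/11.

G(0) = 3/11 ≈ 0.2727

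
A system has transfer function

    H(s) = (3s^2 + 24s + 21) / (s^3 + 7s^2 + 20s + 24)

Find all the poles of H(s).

The poles are the roots of the denominator s^3 + 7s^2 + 20s + 24 = 0.
Trying s = -3: the polynomial evaluates to 0, so (s + 3) is a factor.
Dividing out leaves s^2 + 4s + 8 = 0.
The quadratic formula then gives s = -2 ± 2j.

s = -2 + 2j, -2 - 2j, -3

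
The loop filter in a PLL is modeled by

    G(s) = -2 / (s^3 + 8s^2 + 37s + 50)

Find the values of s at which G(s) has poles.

s = -3 ± 4j, -2

The poles are the roots of the denominator s^3 + 8s^2 + 37s + 50 = 0.
Trying s = -2: the polynomial evaluates to 0, so (s + 2) is a factor.
Dividing out leaves s^2 + 6s + 25 = 0.
The quadratic formula then gives s = -3 ± 4j.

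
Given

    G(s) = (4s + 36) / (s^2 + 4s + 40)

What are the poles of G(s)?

The poles are the roots of the denominator s^2 + 4s + 40 = 0.
Using the quadratic formula: s = (-4 ± √(-144))/2 = -2 ± 6j.

s = -2 + 6j, -2 - 6j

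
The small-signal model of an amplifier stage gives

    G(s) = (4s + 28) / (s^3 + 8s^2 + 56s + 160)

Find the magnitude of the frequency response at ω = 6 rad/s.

|G(j6)| ≈ 0.2102

Substitute s = j6: numerator = 28 + j24, denominator = -128 + j120.
|G(j6)| = |28 + j24| / |-128 + j120| = 36.878 / 175.45 ≈ 0.2102.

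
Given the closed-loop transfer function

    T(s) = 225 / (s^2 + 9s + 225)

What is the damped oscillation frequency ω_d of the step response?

ω_d ≈ 14.31 rad/s

Comparing s^2 + 9s + 225 to s^2 + 2ζωₙs + ωₙ²: ωₙ = 15 rad/s and ζ = 9/(2·15) = 0.3.
ζωₙ = 9/2 = 4.5, so ω_d = ωₙ√(1−ζ²) = √(ωₙ² − (ζωₙ)²) = √(225 − 4.5²) = √204.75 ≈ 14.31 rad/s.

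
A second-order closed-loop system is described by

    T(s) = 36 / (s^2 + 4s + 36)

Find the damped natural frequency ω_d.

ω_d ≈ 5.657 rad/s

Comparing s^2 + 4s + 36 to s^2 + 2ζωₙs + ωₙ²: ωₙ = 6 rad/s and ζ = 4/(2·6) ≈ 0.3333.
ζωₙ = 4/2 = 2, so ω_d = ωₙ√(1−ζ²) = √(ωₙ² − (ζωₙ)²) = √(36 − 2²) = √32 ≈ 5.657 rad/s.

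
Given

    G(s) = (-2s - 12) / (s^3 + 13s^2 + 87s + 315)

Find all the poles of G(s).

The poles are the roots of the denominator s^3 + 13s^2 + 87s + 315 = 0.
Trying s = -7: the polynomial evaluates to 0, so (s + 7) is a factor.
Dividing out leaves s^2 + 6s + 45 = 0.
The quadratic formula then gives s = -3 ± 6j.

s = -3 + 6j, -3 - 6j, -7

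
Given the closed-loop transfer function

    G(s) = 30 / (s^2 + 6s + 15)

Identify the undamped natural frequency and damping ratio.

ωₙ ≈ 3.873 rad/s, ζ ≈ 0.7746

Compare the denominator to the standard form s^2 + 2ζωₙs + ωₙ².
ωₙ² = 15, so ωₙ = √15 ≈ 3.873 rad/s.
2ζωₙ = 6, so ζ = 6/(2·√15) ≈ 0.7746.
With ζ = 0.7746 the response is underdamped.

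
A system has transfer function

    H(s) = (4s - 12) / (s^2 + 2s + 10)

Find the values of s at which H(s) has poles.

s = -1 + 3j, -1 - 3j

The poles are the roots of the denominator s^2 + 2s + 10 = 0.
Using the quadratic formula: s = (-2 ± √(-36))/2 = -1 ± 3j.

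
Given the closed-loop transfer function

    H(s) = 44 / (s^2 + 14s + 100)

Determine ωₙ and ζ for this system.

ωₙ = 10 rad/s, ζ = 0.7

Compare the denominator to the standard form s^2 + 2ζωₙs + ωₙ².
ωₙ² = 100, so ωₙ = 10 rad/s.
2ζωₙ = 14, so ζ = 14/(2·10) = 0.7.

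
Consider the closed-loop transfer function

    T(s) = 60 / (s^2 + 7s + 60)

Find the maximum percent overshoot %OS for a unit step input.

%OS ≈ 20.4%

Comparing s^2 + 7s + 60 to s^2 + 2ζωₙs + ωₙ²: ωₙ = √60 ≈ 7.746 rad/s and ζ = 7/(2·√60) ≈ 0.4518.
%OS = 100·exp(−πζ/√(1−ζ²)) = 100·exp(−π·0.4518/√(1−0.4518²)) ≈ 20.4%.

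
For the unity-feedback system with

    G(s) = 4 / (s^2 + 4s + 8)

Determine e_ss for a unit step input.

G(s) has no poles at the origin.
This is a Type 0 system. Kp = lim_{s→0} G(s) = 4/8 = 1/2.
e_ss = 1/(1 + Kp) = 1/(1 + 1/2) = 2/3 ≈ 0.6667.

e_ss = 0.6667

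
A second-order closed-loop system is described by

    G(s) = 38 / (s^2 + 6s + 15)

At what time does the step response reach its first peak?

Comparing s^2 + 6s + 15 to s^2 + 2ζωₙs + ωₙ²: ωₙ = √15 ≈ 3.873 rad/s and ζ = 6/(2·√15) ≈ 0.7746.
ζωₙ = 6/2 = 3, so ω_d = ωₙ√(1−ζ²) = √(ωₙ² − (ζωₙ)²) = √(15 − 3²) = √6 ≈ 2.449 rad/s.
t_p = π/ω_d = π/2.449 ≈ 1.283 s.

t_p ≈ 1.283 s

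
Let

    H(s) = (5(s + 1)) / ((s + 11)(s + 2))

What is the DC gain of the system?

H(0) = 5/22 ≈ 0.2273

At s = 0 each factor (s + a) contributes a and each (s^2 + bs + c) contributes c.
H(0) = 5·(1) / ((11) · (2)) = 5/22 = 5/22.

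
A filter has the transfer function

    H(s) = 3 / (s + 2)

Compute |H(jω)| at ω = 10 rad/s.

|H(j10)| ≈ 0.2942

Substitute s = j10: numerator = 3, denominator = 2 + j10.
|H(j10)| = |3| / |2 + j10| = 3 / 10.198 ≈ 0.2942.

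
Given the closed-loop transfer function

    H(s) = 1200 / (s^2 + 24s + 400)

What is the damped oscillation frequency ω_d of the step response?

Comparing s^2 + 24s + 400 to s^2 + 2ζωₙs + ωₙ²: ωₙ = 20 rad/s and ζ = 24/(2·20) = 0.6.
ζωₙ = 24/2 = 12, so ω_d = ωₙ√(1−ζ²) = √(ωₙ² − (ζωₙ)²) = √(400 − 12²) = √256 = 16 rad/s.

ω_d = 16 rad/s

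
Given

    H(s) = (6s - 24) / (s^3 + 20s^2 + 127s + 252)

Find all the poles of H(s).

s = -7, -4, -9

The poles are the roots of the denominator s^3 + 20s^2 + 127s + 252 = 0.
Trying s = -7: the polynomial evaluates to 0, so (s + 7) is a factor.
Dividing out leaves s^2 + 13s + 36 = 0.
Factoring the quadratic: (s + 4)(s + 9) = 0.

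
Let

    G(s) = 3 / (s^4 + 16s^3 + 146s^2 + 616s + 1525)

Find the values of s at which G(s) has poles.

The poles are the roots of the denominator s^4 + 16s^3 + 146s^2 + 616s + 1525 = 0.
No real roots exist; factor into two real quadratics: (s^2 + 6s + 25)(s^2 + 10s + 61) = 0.
Each quadratic gives a conjugate pair via the quadratic formula.

s = -3 ± 4j, -5 ± 6j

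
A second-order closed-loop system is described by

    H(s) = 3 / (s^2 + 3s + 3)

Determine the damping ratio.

ζ ≈ 0.8660

Compare the denominator to the standard form s^2 + 2ζωₙs + ωₙ².
ωₙ² = 3, so ωₙ = √3 ≈ 1.732 rad/s.
2ζωₙ = 3, so ζ = 3/(2·√3) ≈ 0.8660.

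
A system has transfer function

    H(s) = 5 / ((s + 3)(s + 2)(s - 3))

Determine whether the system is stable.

The poles can be read from the denominator factors: s = -3, -2, 3.
Since the pole(s) at s = 3 lie in the right half-plane, the system is unstable.

unstable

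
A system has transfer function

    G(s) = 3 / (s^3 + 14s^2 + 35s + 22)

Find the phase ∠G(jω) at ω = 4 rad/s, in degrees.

∠G(j4) ≈ -159.4°

At s = j4: numerator = 3, denominator = -202 + j76.
∠G = ∠num − ∠den = 0° − (159.38°) = -159.4°.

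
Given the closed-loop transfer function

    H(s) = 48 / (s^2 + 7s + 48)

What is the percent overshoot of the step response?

Comparing s^2 + 7s + 48 to s^2 + 2ζωₙs + ωₙ²: ωₙ = √48 ≈ 6.928 rad/s and ζ = 7/(2·√48) ≈ 0.5052.
%OS = 100·exp(−πζ/√(1−ζ²)) = 100·exp(−π·0.5052/√(1−0.5052²)) ≈ 15.9%.

%OS ≈ 15.9%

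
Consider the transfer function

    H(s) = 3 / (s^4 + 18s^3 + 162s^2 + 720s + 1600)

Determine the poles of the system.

The poles are the roots of the denominator s^4 + 18s^3 + 162s^2 + 720s + 1600 = 0.
No real roots exist; factor into two real quadratics: (s^2 + 8s + 32)(s^2 + 10s + 50) = 0.
Each quadratic gives a conjugate pair via the quadratic formula.

s = -4 + 4j, -4 - 4j, -5 + 5j, -5 - 5j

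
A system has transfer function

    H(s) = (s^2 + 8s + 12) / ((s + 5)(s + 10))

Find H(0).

Set s = 0: H(0) = (12) / (50) = 6/25.

H(0) = 6/25 ≈ 0.2400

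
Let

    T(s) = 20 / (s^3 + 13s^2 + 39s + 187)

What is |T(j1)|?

Substitute s = j1: numerator = 20, denominator = 174 + j38.
|T(j1)| = |20| / |174 + j38| = 20 / 178.10 ≈ 0.1123.

|T(j1)| ≈ 0.1123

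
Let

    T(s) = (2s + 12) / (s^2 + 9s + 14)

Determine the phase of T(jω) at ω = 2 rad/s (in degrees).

∠T(j2) ≈ -42.51°

At s = j2: numerator = 12 + j4, denominator = 10 + j18.
∠T = ∠num − ∠den = 18.435° − (60.945°) = -42.51°.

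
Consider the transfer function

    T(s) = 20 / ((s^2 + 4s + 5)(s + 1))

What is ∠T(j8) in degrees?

∠T(j8) ≈ 125.6°

At s = j8: numerator = 20, denominator = -315 - j440.
∠T = ∠num − ∠den = 0° − (-125.60°) = 125.6°.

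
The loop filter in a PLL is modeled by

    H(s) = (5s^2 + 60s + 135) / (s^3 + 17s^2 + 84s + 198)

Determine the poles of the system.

The poles are the roots of the denominator s^3 + 17s^2 + 84s + 198 = 0.
Trying s = -11: the polynomial evaluates to 0, so (s + 11) is a factor.
Dividing out leaves s^2 + 6s + 18 = 0.
The quadratic formula then gives s = -3 ± 3j.

s = -3 + 3j, -3 - 3j, -11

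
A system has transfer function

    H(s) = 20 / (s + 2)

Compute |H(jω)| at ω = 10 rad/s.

|H(j10)| ≈ 1.961

Substitute s = j10: numerator = 20, denominator = 2 + j10.
|H(j10)| = |20| / |2 + j10| = 20 / 10.198 ≈ 1.961.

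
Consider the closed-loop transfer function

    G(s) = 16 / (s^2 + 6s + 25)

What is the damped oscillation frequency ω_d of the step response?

ω_d = 4 rad/s

Comparing s^2 + 6s + 25 to s^2 + 2ζωₙs + ωₙ²: ωₙ = 5 rad/s and ζ = 6/(2·5) = 0.6.
ζωₙ = 6/2 = 3, so ω_d = ωₙ√(1−ζ²) = √(ωₙ² − (ζωₙ)²) = √(25 − 3²) = √16 = 4 rad/s.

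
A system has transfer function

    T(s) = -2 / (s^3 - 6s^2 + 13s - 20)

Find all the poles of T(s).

s = 1 ± 2j, 4

The poles are the roots of the denominator s^3 - 6s^2 + 13s - 20 = 0.
Trying s = 4: the polynomial evaluates to 0, so (s - 4) is a factor.
Dividing out leaves s^2 - 2s + 5 = 0.
The quadratic formula then gives s = 1 ± 2j.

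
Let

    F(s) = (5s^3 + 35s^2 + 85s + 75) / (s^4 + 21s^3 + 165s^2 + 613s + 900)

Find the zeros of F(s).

Set the numerator to zero: 5s^3 + 35s^2 + 85s + 75 = 0, i.e. 5·(s^3 + 7s^2 + 17s + 15) = 0.
Factoring: (s + 3)(s^2 + 4s + 5) = 0.

s = -3, -2 ± j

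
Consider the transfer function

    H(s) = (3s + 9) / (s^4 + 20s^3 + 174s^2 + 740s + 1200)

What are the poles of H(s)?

s = -5 ± 5j, -4, -6

The poles are the roots of the denominator s^4 + 20s^3 + 174s^2 + 740s + 1200 = 0.
Trying s = -4: the polynomial evaluates to 0, so (s + 4) is a factor.
Dividing out leaves s^3 + 16s^2 + 110s + 300 = 0.
This factors further as (s^2 + 10s + 50)(s + 6) = 0.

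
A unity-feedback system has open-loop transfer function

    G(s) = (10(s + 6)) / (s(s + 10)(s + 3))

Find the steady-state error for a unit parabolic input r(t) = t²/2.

G(s) has one pole at the origin.
This is a Type 1 system; Ka = lim_{s→0} s^2·G(s) = 0, so the steady-state error for a parabola input is infinite.

e_ss = ∞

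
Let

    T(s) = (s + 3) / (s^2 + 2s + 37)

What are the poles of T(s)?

s = -1 ± 6j

The poles are the roots of the denominator s^2 + 2s + 37 = 0.
Using the quadratic formula: s = (-2 ± √(-144))/2 = -1 ± 6j.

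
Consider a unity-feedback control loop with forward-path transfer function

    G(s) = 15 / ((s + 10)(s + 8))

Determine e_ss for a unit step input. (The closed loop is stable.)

e_ss = 0.8421

G(s) has no poles at the origin.
This is a Type 0 system. Kp = lim_{s→0} G(s) = 15/80 = 3/16.
e_ss = 1/(1 + Kp) = 1/(1 + 3/16) = 16/19 ≈ 0.8421.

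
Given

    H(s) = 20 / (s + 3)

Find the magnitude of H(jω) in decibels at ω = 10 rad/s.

|H(j10)|_dB ≈ 5.65 dB

Substitute s = j10: numerator = 20, denominator = 3 + j10.
|H(j10)| = |20| / |3 + j10| = 20 / 10.440 ≈ 1.916.
In decibels: 20·log₁₀(1.916) ≈ 5.65 dB.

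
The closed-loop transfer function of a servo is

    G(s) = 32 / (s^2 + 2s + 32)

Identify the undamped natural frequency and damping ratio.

ωₙ ≈ 5.657 rad/s, ζ ≈ 0.1768

Compare the denominator to the standard form s^2 + 2ζωₙs + ωₙ².
ωₙ² = 32, so ωₙ = √32 ≈ 5.657 rad/s.
2ζωₙ = 2, so ζ = 2/(2·√32) ≈ 0.1768.
With ζ = 0.1768 the response is underdamped.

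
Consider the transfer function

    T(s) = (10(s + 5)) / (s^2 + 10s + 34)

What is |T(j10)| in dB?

Substitute s = j10: numerator = 50 + j100, denominator = -66 + j100.
|T(j10)| = |50 + j100| / |-66 + j100| = 111.80 / 119.82 ≈ 0.9331.
In decibels: 20·log₁₀(0.9331) ≈ -0.601 dB.

|T(j10)|_dB ≈ -0.601 dB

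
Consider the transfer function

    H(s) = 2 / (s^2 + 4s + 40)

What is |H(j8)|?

Substitute s = j8: numerator = 2, denominator = -24 + j32.
|H(j8)| = |2| / |-24 + j32| = 2 / 40 = 0.05000.

|H(j8)| = 0.05000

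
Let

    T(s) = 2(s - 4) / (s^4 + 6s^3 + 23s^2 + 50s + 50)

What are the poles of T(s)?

The poles are the roots of the denominator s^4 + 6s^3 + 23s^2 + 50s + 50 = 0.
No real roots exist; factor into two real quadratics: (s^2 + 2s + 10)(s^2 + 4s + 5) = 0.
Each quadratic gives a conjugate pair via the quadratic formula.

s = -1 + 3j, -1 - 3j, -2 + j, -2 - j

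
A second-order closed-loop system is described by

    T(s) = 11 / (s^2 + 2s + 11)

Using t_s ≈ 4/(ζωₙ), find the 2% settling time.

Comparing s^2 + 2s + 11 to s^2 + 2ζωₙs + ωₙ²: ωₙ = √11 ≈ 3.317 rad/s and ζ = 2/(2·√11) ≈ 0.3015.
ζωₙ = 2/2 = 1, so t_s ≈ 4/(ζωₙ) = 4/1 = 4 s.

t_s ≈ 4 s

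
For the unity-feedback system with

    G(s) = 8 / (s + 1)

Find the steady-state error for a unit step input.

G(s) has no poles at the origin.
This is a Type 0 system. Kp = lim_{s→0} G(s) = 8/1.
e_ss = 1/(1 + Kp) = 1/(1 + 8) = 1/9 ≈ 0.1111.

e_ss = 0.1111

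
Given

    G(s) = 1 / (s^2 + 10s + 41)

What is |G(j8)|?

Substitute s = j8: numerator = 1, denominator = -23 + j80.
|G(j8)| = |1| / |-23 + j80| = 1 / 83.241 ≈ 0.01201.

|G(j8)| ≈ 0.01201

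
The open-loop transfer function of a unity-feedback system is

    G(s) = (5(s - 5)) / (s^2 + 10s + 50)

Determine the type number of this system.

Type 0

The denominator has no factor of s at the origin — no free integrator — so this is a Type 0 system.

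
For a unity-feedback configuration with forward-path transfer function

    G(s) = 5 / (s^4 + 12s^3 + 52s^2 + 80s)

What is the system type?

The denominator has 1 factor of s at the origin (free integrator), so this is a Type 1 system.

Type 1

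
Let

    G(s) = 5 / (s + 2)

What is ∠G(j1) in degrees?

∠G(j1) ≈ -26.57°

At s = j1: numerator = 5, denominator = 2 + j1.
∠G = ∠num − ∠den = 0° − (26.565°) = -26.57°.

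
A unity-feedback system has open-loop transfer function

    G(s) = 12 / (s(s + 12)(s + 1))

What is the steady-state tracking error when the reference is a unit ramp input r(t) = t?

G(s) has one pole at the origin.
This is a Type 1 system. Kv = lim_{s→0} s·G(s) = 12/12 = 1.
e_ss = 1/Kv = 1/(1) = 1.

e_ss = 1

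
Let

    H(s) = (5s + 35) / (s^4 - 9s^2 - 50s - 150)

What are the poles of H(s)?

The poles are the roots of the denominator s^4 - 9s^2 - 50s - 150 = 0.
Trying s = -3: the polynomial evaluates to 0, so (s + 3) is a factor.
Dividing out leaves s^3 - 3s^2 - 50 = 0.
This factors further as (s^2 + 2s + 10)(s - 5) = 0.

s = -1 ± 3j, -3, 5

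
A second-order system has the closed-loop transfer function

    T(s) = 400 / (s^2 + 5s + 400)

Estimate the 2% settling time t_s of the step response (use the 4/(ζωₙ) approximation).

t_s ≈ 1.600 s

Comparing s^2 + 5s + 400 to s^2 + 2ζωₙs + ωₙ²: ωₙ = 20 rad/s and ζ = 5/(2·20) = 0.125.
ζωₙ = 5/2 = 2.5, so t_s ≈ 4/(ζωₙ) = 4/2.5 = 1.600 s.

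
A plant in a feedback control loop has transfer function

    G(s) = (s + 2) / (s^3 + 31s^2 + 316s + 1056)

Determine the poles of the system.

The poles are the roots of the denominator s^3 + 31s^2 + 316s + 1056 = 0.
Trying s = -12: the polynomial evaluates to 0, so (s + 12) is a factor.
Dividing out leaves s^2 + 19s + 88 = 0.
Factoring the quadratic: (s + 8)(s + 11) = 0.

s = -12, -8, -11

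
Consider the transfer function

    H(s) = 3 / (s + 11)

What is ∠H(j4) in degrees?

∠H(j4) ≈ -19.98°

At s = j4: numerator = 3, denominator = 11 + j4.
∠H = ∠num − ∠den = 0° − (19.983°) = -19.98°.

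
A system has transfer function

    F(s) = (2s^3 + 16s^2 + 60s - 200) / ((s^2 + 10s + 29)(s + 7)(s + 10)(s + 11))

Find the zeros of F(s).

s = 2, -5 ± 5j

Set the numerator to zero: 2s^3 + 16s^2 + 60s - 200 = 0, i.e. 2·(s^3 + 8s^2 + 30s - 100) = 0.
Factoring: (s - 2)(s^2 + 10s + 50) = 0.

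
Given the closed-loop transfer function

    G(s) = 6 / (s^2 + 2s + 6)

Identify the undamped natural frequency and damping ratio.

ωₙ ≈ 2.449 rad/s, ζ ≈ 0.4082

Compare the denominator to the standard form s^2 + 2ζωₙs + ωₙ².
ωₙ² = 6, so ωₙ = √6 ≈ 2.449 rad/s.
2ζωₙ = 2, so ζ = 2/(2·√6) ≈ 0.4082.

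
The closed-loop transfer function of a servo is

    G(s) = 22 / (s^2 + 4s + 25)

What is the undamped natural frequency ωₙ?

Compare the denominator to the standard form s^2 + 2ζωₙs + ωₙ².
ωₙ² = 25, so ωₙ = 5 rad/s.

ωₙ = 5 rad/s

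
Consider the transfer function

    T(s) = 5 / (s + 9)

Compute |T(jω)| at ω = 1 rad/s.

|T(j1)| ≈ 0.5522

Substitute s = j1: numerator = 5, denominator = 9 + j1.
|T(j1)| = |5| / |9 + j1| = 5 / 9.0554 ≈ 0.5522.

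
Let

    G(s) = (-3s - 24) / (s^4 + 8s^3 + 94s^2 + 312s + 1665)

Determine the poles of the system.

The poles are the roots of the denominator s^4 + 8s^3 + 94s^2 + 312s + 1665 = 0.
No real roots exist; factor into two real quadratics: (s^2 + 6s + 45)(s^2 + 2s + 37) = 0.
Each quadratic gives a conjugate pair via the quadratic formula.

s = -3 + 6j, -3 - 6j, -1 + 6j, -1 - 6j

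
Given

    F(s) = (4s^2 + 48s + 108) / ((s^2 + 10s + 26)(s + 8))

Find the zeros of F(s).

Set the numerator to zero: 4s^2 + 48s + 108 = 0, i.e. 4·(s^2 + 12s + 27) = 0.
Factoring: (s + 9)(s + 3) = 0.

s = -9, -3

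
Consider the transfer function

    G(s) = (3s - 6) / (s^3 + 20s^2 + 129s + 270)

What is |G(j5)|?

|G(j5)| ≈ 0.02841

Substitute s = j5: numerator = -6 + j15, denominator = -230 + j520.
|G(j5)| = |-6 + j15| / |-230 + j520| = 16.155 / 568.59 ≈ 0.02841.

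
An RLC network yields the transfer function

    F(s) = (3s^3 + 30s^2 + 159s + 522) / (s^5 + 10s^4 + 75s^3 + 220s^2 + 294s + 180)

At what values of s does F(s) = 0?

Set the numerator to zero: 3s^3 + 30s^2 + 159s + 522 = 0, i.e. 3·(s^3 + 10s^2 + 53s + 174) = 0.
Factoring: (s + 6)(s^2 + 4s + 29) = 0.

s = -6, -2 ± 5j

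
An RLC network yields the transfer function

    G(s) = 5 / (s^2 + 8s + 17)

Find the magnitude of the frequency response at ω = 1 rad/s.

|G(j1)| ≈ 0.2795

Substitute s = j1: numerator = 5, denominator = 16 + j8.
|G(j1)| = |5| / |16 + j8| = 5 / 17.889 ≈ 0.2795.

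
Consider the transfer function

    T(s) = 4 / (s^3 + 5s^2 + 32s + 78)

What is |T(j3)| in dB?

Substitute s = j3: numerator = 4, denominator = 33 + j69.
|T(j3)| = |4| / |33 + j69| = 4 / 76.485 ≈ 0.05230.
In decibels: 20·log₁₀(0.05230) ≈ -25.6 dB.

|T(j3)|_dB ≈ -25.6 dB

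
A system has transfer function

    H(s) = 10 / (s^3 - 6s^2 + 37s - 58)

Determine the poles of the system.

s = 2 + 5j, 2 - 5j, 2

The poles are the roots of the denominator s^3 - 6s^2 + 37s - 58 = 0.
Trying s = 2: the polynomial evaluates to 0, so (s - 2) is a factor.
Dividing out leaves s^2 - 4s + 29 = 0.
The quadratic formula then gives s = 2 ± 5j.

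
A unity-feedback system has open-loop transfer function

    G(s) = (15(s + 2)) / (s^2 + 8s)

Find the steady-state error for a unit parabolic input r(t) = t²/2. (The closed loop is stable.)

e_ss = ∞

G(s) has one pole at the origin.
This is a Type 1 system; Ka = lim_{s→0} s^2·G(s) = 0, so the steady-state error for a parabola input is infinite.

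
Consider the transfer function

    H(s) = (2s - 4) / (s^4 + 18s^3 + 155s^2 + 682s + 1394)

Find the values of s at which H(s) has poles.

The poles are the roots of the denominator s^4 + 18s^3 + 155s^2 + 682s + 1394 = 0.
No real roots exist; factor into two real quadratics: (s^2 + 10s + 34)(s^2 + 8s + 41) = 0.
Each quadratic gives a conjugate pair via the quadratic formula.

s = -5 + 3j, -5 - 3j, -4 + 5j, -4 - 5j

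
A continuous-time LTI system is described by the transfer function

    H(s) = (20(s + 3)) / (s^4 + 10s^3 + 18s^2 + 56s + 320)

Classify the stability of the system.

The denominator s^4 + 10s^3 + 18s^2 + 56s + 320 factors as (s + 8)(s + 4)(s^2 - 2s + 10), giving poles at s = -8, -4, 1 + 3j, 1 - 3j.
Since the pole(s) at s = 1 + 3j, 1 - 3j lie in the right half-plane, the system is unstable.

unstable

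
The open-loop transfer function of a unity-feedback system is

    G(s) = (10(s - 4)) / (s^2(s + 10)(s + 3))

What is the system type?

The denominator has 2 factors of s at the origin (free integrators), so this is a Type 2 system.

Type 2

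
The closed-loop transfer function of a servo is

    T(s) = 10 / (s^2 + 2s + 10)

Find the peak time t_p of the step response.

Comparing s^2 + 2s + 10 to s^2 + 2ζωₙs + ωₙ²: ωₙ = √10 ≈ 3.162 rad/s and ζ = 2/(2·√10) ≈ 0.3162.
ζωₙ = 2/2 = 1, so ω_d = ωₙ√(1−ζ²) = √(ωₙ² − (ζωₙ)²) = √(10 − 1²) = √9 = 3 rad/s.
t_p = π/ω_d = π/3 ≈ 1.047 s.

t_p ≈ 1.047 s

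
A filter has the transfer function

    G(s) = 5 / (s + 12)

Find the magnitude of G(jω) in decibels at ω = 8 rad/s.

Substitute s = j8: numerator = 5, denominator = 12 + j8.
|G(j8)| = |5| / |12 + j8| = 5 / 14.422 ≈ 0.3467.
In decibels: 20·log₁₀(0.3467) ≈ -9.20 dB.

|G(j8)|_dB ≈ -9.20 dB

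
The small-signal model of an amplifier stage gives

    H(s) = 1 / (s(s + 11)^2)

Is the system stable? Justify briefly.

The poles can be read from the denominator factors: s = 0, -11, -11.
Since the simple pole(s) at s = 0 lie on the jω-axis with none in the right half-plane, the system is marginally stable.

marginally stable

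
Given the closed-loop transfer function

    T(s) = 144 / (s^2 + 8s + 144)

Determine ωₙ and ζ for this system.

Compare the denominator to the standard form s^2 + 2ζωₙs + ωₙ².
ωₙ² = 144, so ωₙ = 12 rad/s.
2ζωₙ = 8, so ζ = 8/(2·12) ≈ 0.3333.
With ζ = 0.3333 the response is underdamped.

ωₙ = 12 rad/s, ζ ≈ 0.3333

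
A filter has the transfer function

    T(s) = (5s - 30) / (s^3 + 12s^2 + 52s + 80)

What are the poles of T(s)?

s = -4 ± 2j, -4

The poles are the roots of the denominator s^3 + 12s^2 + 52s + 80 = 0.
Trying s = -4: the polynomial evaluates to 0, so (s + 4) is a factor.
Dividing out leaves s^2 + 8s + 20 = 0.
The quadratic formula then gives s = -4 ± 2j.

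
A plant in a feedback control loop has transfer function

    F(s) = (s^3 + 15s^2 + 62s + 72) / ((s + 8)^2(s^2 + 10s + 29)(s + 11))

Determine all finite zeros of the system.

s = -9, -2, -4

Set the numerator to zero: s^3 + 15s^2 + 62s + 72 = 0.
Factoring: (s + 9)(s + 2)(s + 4) = 0.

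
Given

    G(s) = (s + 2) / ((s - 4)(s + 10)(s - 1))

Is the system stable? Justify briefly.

The poles can be read from the denominator factors: s = 4, -10, 1.
Since the pole(s) at s = 4, 1 lie in the right half-plane, the system is unstable.

unstable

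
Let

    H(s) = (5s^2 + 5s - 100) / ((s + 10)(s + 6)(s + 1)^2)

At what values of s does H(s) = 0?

s = 4, -5

Set the numerator to zero: 5s^2 + 5s - 100 = 0, i.e. 5·(s^2 + s - 20) = 0.
Factoring: (s - 4)(s + 5) = 0.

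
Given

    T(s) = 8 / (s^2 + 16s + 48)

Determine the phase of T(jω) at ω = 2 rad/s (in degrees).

∠T(j2) ≈ -36.03°

At s = j2: numerator = 8, denominator = 44 + j32.
∠T = ∠num − ∠den = 0° − (36.027°) = -36.03°.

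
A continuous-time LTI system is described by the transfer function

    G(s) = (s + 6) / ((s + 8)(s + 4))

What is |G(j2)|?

|G(j2)| ≈ 0.1715

Substitute s = j2: numerator = 6 + j2, denominator = 28 + j24.
|G(j2)| = |6 + j2| / |28 + j24| = 6.3246 / 36.878 ≈ 0.1715.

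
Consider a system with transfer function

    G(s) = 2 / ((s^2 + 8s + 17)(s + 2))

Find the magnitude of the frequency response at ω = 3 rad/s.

|G(j3)| ≈ 0.02193

Substitute s = j3: numerator = 2, denominator = -56 + j72.
|G(j3)| = |2| / |-56 + j72| = 2 / 91.214 ≈ 0.02193.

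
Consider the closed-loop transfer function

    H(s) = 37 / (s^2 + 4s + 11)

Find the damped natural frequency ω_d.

ω_d ≈ 2.646 rad/s

Comparing s^2 + 4s + 11 to s^2 + 2ζωₙs + ωₙ²: ωₙ = √11 ≈ 3.317 rad/s and ζ = 4/(2·√11) ≈ 0.6030.
ζωₙ = 4/2 = 2, so ω_d = ωₙ√(1−ζ²) = √(ωₙ² − (ζωₙ)²) = √(11 − 2²) = √7 ≈ 2.646 rad/s.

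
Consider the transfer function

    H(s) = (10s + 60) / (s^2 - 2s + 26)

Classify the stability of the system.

The poles can be read from the denominator factors: s = 1 ± 5j.
Since the pole(s) at s = 1 ± 5j lie in the right half-plane, the system is unstable.

unstable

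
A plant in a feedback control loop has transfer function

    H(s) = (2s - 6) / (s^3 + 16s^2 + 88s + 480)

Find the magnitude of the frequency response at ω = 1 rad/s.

|H(j1)| ≈ 0.01340

Substitute s = j1: numerator = -6 + j2, denominator = 464 + j87.
|H(j1)| = |-6 + j2| / |464 + j87| = 6.3246 / 472.09 ≈ 0.01340.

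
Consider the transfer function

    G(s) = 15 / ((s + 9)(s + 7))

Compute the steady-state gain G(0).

Set s = 0: G(0) = (15) / (63) = 5/21.

G(0) = 5/21 ≈ 0.2381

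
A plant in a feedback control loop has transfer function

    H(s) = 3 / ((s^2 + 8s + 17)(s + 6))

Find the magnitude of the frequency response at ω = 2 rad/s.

|H(j2)| ≈ 0.02301

Substitute s = j2: numerator = 3, denominator = 46 + j122.
|H(j2)| = |3| / |46 + j122| = 3 / 130.38 ≈ 0.02301.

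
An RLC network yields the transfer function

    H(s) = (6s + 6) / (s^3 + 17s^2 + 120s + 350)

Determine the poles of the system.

s = -5 + 5j, -5 - 5j, -7

The poles are the roots of the denominator s^3 + 17s^2 + 120s + 350 = 0.
Trying s = -7: the polynomial evaluates to 0, so (s + 7) is a factor.
Dividing out leaves s^2 + 10s + 50 = 0.
The quadratic formula then gives s = -5 ± 5j.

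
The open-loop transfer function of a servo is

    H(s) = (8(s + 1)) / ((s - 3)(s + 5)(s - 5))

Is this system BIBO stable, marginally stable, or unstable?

unstable

The poles can be read from the denominator factors: s = 3, -5, 5.
Since the pole(s) at s = 3, 5 lie in the right half-plane, the system is unstable.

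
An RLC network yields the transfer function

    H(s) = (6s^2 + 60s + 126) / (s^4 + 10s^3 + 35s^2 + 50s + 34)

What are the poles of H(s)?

s = -4 + j, -4 - j, -1 + j, -1 - j

The poles are the roots of the denominator s^4 + 10s^3 + 35s^2 + 50s + 34 = 0.
No real roots exist; factor into two real quadratics: (s^2 + 8s + 17)(s^2 + 2s + 2) = 0.
Each quadratic gives a conjugate pair via the quadratic formula.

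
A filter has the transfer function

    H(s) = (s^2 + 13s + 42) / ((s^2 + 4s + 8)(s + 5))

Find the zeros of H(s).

Set the numerator to zero: s^2 + 13s + 42 = 0.
Factoring: (s + 6)(s + 7) = 0.

s = -6, -7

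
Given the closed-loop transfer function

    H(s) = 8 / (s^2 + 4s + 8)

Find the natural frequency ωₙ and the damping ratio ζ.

Compare the denominator to the standard form s^2 + 2ζωₙs + ωₙ².
ωₙ² = 8, so ωₙ = √8 ≈ 2.828 rad/s.
2ζωₙ = 4, so ζ = 4/(2·√8) ≈ 0.7071.

ωₙ ≈ 2.828 rad/s, ζ ≈ 0.7071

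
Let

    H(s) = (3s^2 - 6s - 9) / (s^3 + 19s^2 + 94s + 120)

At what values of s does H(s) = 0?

Set the numerator to zero: 3s^2 - 6s - 9 = 0, i.e. 3·(s^2 - 2s - 3) = 0.
Factoring: (s - 3)(s + 1) = 0.

s = 3, -1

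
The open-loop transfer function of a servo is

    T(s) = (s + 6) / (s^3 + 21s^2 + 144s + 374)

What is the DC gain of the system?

T(0) = 3/187 ≈ 0.01604

Set s = 0: T(0) = (6) / (374) = 3/187.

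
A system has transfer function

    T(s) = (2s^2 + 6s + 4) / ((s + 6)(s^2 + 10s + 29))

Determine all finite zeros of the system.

s = -1, -2

Set the numerator to zero: 2s^2 + 6s + 4 = 0, i.e. 2·(s^2 + 3s + 2) = 0.
Factoring: (s + 1)(s + 2) = 0.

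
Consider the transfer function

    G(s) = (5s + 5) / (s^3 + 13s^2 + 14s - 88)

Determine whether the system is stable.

The denominator s^3 + 13s^2 + 14s - 88 factors as (s + 11)(s - 2)(s + 4), giving poles at s = -11, 2, -4.
Since the pole(s) at s = 2 lie in the right half-plane, the system is unstable.

unstable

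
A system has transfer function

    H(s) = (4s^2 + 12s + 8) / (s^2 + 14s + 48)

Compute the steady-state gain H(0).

H(0) = 1/6 ≈ 0.1667

Set s = 0: H(0) = (8) / (48) = 1/6.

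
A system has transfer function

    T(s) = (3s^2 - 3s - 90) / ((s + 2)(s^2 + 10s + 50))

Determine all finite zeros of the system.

Set the numerator to zero: 3s^2 - 3s - 90 = 0, i.e. 3·(s^2 - s - 30) = 0.
Factoring: (s + 5)(s - 6) = 0.

s = -5, 6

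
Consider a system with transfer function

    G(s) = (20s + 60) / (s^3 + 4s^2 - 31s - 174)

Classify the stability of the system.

unstable

The denominator s^3 + 4s^2 - 31s - 174 factors as (s - 6)(s^2 + 10s + 29), giving poles at s = 6, -5 + 2j, -5 - 2j.
Since the pole(s) at s = 6 lie in the right half-plane, the system is unstable.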